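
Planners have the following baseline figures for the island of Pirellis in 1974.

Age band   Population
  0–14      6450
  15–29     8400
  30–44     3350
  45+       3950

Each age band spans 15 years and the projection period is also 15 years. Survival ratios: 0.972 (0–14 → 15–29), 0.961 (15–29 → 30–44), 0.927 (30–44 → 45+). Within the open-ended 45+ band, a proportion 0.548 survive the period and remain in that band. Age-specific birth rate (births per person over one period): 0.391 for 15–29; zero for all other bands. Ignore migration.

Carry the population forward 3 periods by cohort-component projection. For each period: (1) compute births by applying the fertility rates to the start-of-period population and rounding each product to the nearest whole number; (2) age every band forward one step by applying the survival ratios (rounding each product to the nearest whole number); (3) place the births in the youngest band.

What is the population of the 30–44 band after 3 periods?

3068

— Period 1 —
Births: 8400 × 0.391 = 3284
15–29: 6450 × 0.972 = 6269
30–44: 8400 × 0.961 = 8072
45+: 3350 × 0.927 + 3950 × 0.548 = 3105 + 2165 = 5270
→ [3284, 6269, 8072, 5270]
— Period 2 —
Births: 6269 × 0.391 = 2451
15–29: 3284 × 0.972 = 3192
30–44: 6269 × 0.961 = 6025
45+: 8072 × 0.927 + 5270 × 0.548 = 7483 + 2888 = 10371
→ [2451, 3192, 6025, 10371]
— Period 3 —
Births: 3192 × 0.391 = 1248
15–29: 2451 × 0.972 = 2382
30–44: 3192 × 0.961 = 3068
45+: 6025 × 0.927 + 10371 × 0.548 = 5585 + 5683 = 11268
→ [1248, 2382, 3068, 11268]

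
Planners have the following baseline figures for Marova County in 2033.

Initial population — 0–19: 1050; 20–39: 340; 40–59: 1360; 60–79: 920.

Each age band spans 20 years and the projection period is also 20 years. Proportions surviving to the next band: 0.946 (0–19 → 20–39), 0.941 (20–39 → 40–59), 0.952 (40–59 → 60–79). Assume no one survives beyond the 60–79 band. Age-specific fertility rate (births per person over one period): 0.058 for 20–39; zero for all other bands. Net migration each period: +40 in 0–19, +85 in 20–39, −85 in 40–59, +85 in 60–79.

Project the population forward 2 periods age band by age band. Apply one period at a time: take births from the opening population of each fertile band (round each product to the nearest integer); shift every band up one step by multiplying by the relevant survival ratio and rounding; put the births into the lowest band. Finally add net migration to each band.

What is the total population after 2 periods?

1483

After projecting period 1:
Births: 340 × 0.058 = 20
20–39: 1050 × 0.946 = 993
40–59: 340 × 0.941 = 320
60–79: 1360 × 0.952 = 1295
Net migration: 0–19 + 40 → 60; 20–39 + 85 → 1078; 40–59 − 85 → 235; 60–79 + 85 → 1380
Population now: 0–19=60, 20–39=1078, 40–59=235, 60–79=1380
After projecting period 2:
Births: 1078 × 0.058 = 63
20–39: 60 × 0.946 = 57
40–59: 1078 × 0.941 = 1014
60–79: 235 × 0.952 = 224
Net migration: 0–19 + 40 → 103; 20–39 + 85 → 142; 40–59 − 85 → 929; 60–79 + 85 → 309
Population now: 0–19=103, 20–39=142, 40–59=929, 60–79=309
Total after period 2: 103 + 142 + 929 + 309 = 1483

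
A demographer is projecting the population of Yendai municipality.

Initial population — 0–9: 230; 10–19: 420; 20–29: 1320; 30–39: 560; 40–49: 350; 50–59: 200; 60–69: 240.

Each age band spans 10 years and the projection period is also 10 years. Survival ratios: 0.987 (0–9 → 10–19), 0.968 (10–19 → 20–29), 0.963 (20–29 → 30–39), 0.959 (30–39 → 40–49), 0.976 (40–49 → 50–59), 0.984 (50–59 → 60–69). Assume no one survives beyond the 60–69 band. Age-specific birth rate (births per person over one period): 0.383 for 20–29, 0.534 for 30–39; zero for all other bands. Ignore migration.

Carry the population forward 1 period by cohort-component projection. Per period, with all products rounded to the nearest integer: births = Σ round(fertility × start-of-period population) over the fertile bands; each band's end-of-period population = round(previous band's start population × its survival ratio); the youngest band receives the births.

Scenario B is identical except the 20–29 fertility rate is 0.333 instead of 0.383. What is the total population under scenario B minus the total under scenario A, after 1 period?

After projecting period 1:
Births: 1320 × 0.383 = 506  |  560 × 0.534 = 299 → 805
10–19: 230 × 0.987 = 227
20–29: 420 × 0.968 = 407
30–39: 1320 × 0.963 = 1271
40–49: 560 × 0.959 = 537
50–59: 350 × 0.976 = 342
60–69: 200 × 0.984 = 197
→ [805, 227, 407, 1271, 537, 342, 197]
Scenario A total after 1 period: 3786
Scenario B projection —
After projecting period 1:
Births: 1320 × 0.333 = 440  |  560 × 0.534 = 299 → 739
10–19: 230 × 0.987 = 227
20–29: 420 × 0.968 = 407
30–39: 1320 × 0.963 = 1271
40–49: 560 × 0.959 = 537
50–59: 350 × 0.976 = 342
60–69: 200 × 0.984 = 197
→ [739, 227, 407, 1271, 537, 342, 197]
Scenario B total after 1 period: 3720
Difference B − A = 3720 − 3786 = -66

-66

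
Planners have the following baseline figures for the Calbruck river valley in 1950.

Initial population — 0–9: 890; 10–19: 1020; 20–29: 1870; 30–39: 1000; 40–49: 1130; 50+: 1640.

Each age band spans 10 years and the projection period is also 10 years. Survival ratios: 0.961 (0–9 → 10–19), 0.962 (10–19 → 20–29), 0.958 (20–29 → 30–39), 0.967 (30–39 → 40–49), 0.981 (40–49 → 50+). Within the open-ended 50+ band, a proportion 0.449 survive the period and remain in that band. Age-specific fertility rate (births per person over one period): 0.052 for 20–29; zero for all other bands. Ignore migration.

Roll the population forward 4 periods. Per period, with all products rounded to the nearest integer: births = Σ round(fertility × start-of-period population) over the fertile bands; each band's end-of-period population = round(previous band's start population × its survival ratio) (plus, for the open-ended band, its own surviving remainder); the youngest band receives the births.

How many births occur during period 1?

After projecting period 1:
Births: 1870 * 0.052 = 97
10–19: 890 * 0.961 = 855
20–29: 1020 * 0.962 = 981
30–39: 1870 * 0.958 = 1791
40–49: 1000 * 0.967 = 967
50+: 1130 * 0.981 + 1640 * 0.449 = 1109 + 736 = 1845
End of period: [97, 855, 981, 1791, 967, 1845]

97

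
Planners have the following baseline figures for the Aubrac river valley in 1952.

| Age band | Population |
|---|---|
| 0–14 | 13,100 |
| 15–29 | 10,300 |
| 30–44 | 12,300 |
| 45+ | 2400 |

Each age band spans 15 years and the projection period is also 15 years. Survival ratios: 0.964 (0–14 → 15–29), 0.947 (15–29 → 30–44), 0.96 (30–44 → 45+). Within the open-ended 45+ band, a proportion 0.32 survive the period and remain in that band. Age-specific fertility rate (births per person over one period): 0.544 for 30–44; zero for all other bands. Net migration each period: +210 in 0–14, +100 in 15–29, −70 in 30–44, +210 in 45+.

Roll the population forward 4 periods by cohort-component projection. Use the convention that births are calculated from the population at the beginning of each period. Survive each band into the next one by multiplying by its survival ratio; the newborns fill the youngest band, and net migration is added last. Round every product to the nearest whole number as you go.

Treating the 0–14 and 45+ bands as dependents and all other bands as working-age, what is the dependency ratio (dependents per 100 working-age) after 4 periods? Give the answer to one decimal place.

[period 1]
Births: 12300 × 0.544 = 6691
15–29: 13100 × 0.964 = 12628
30–44: 10300 × 0.947 = 9754
45+: 12300 × 0.96 + 2400 × 0.32 = 11808 + 768 = 12576
Net migration: 0–14 + 210 → 6901; 15–29 + 100 → 12728; 30–44 − 70 → 9684; 45+ + 210 → 12786
Population now: 0–14=6901, 15–29=12728, 30–44=9684, 45+=12786
[period 2]
Births: 9684 × 0.544 = 5268
15–29: 6901 × 0.964 = 6653
30–44: 12728 × 0.947 = 12053
45+: 9684 × 0.96 + 12786 × 0.32 = 9297 + 4092 = 13389
Net migration: 0–14 + 210 → 5478; 15–29 + 100 → 6753; 30–44 − 70 → 11983; 45+ + 210 → 13599
Population now: 0–14=5478, 15–29=6753, 30–44=11983, 45+=13599
[period 3]
Births: 11983 × 0.544 = 6519
15–29: 5478 × 0.964 = 5281
30–44: 6753 × 0.947 = 6395
45+: 11983 × 0.96 + 13599 × 0.32 = 11504 + 4352 = 15856
Net migration: 0–14 + 210 → 6729; 15–29 + 100 → 5381; 30–44 − 70 → 6325; 45+ + 210 → 16066
Population now: 0–14=6729, 15–29=5381, 30–44=6325, 45+=16066
[period 4]
Births: 6325 × 0.544 = 3441
15–29: 6729 × 0.964 = 6487
30–44: 5381 × 0.947 = 5096
45+: 6325 × 0.96 + 16066 × 0.32 = 6072 + 5141 = 11213
Net migration: 0–14 + 210 → 3651; 15–29 + 100 → 6587; 30–44 − 70 → 5026; 45+ + 210 → 11423
Population now: 0–14=3651, 15–29=6587, 30–44=5026, 45+=11423
Dependents (band 0–14 + band 45+) = 3651 + 11423 = 15074; working-age = 11613; ratio = 15074/11613 × 100 = 129.8

129.8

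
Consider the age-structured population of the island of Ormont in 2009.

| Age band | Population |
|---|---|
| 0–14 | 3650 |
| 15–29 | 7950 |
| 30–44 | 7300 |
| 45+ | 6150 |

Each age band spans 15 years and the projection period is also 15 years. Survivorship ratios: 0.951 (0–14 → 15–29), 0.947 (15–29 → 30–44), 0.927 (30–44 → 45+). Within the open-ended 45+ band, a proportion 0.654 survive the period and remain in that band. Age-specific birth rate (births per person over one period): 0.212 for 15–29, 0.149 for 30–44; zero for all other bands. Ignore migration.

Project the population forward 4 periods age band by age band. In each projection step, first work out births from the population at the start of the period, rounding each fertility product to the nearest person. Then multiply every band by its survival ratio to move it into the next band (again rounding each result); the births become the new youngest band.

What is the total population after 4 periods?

Period 1:
Births: 7950 × 0.212 = 1685, 7300 × 0.149 = 1088 ⇒ total 2773
15–29: 3650 × 0.951 = 3471
30–44: 7950 × 0.947 = 7529
45+: 7300 × 0.927 + 6150 × 0.654 = 6767 + 4022 = 10789
→ [2773, 3471, 7529, 10789]
Period 2:
Births: 3471 × 0.212 = 736, 7529 × 0.149 = 1122 ⇒ total 1858
15–29: 2773 × 0.951 = 2637
30–44: 3471 × 0.947 = 3287
45+: 7529 × 0.927 + 10789 × 0.654 = 6979 + 7056 = 14035
→ [1858, 2637, 3287, 14035]
Period 3:
Births: 2637 × 0.212 = 559, 3287 × 0.149 = 490 ⇒ total 1049
15–29: 1858 × 0.951 = 1767
30–44: 2637 × 0.947 = 2497
45+: 3287 × 0.927 + 14035 × 0.654 = 3047 + 9179 = 12226
→ [1049, 1767, 2497, 12226]
Period 4:
Births: 1767 × 0.212 = 375, 2497 × 0.149 = 372 ⇒ total 747
15–29: 1049 × 0.951 = 998
30–44: 1767 × 0.947 = 1673
45+: 2497 × 0.927 + 12226 × 0.654 = 2315 + 7996 = 10311
→ [747, 998, 1673, 10311]
Total after period 4: 747 + 998 + 1673 + 10311 = 13729

13729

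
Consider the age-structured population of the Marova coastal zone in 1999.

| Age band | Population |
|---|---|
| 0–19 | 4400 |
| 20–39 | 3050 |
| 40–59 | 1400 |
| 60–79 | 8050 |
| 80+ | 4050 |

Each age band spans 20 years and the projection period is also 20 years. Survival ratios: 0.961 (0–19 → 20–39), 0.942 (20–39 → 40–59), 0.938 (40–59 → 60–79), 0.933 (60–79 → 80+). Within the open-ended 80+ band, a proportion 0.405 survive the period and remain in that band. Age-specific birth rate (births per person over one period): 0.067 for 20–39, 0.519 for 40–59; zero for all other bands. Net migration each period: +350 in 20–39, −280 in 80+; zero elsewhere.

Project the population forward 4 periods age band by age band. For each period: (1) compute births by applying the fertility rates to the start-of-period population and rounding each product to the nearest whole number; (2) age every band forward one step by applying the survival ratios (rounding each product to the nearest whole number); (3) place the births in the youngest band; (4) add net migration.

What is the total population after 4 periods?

After projecting period 1:
Births: 3050 × 0.067 = 204  |  1400 × 0.519 = 727 ⇒ total 931
20–39: 4400 × 0.961 = 4228
40–59: 3050 × 0.942 = 2873
60–79: 1400 × 0.938 = 1313
80+: 8050 × 0.933 + 4050 × 0.405 = 7511 + 1640 = 9151
Net migration: 20–39 + 350 → 4578; 80+ − 280 → 8871
Giving 931 / 4578 / 2873 / 1313 / 8871.
After projecting period 2:
Births: 4578 × 0.067 = 307  |  2873 × 0.519 = 1491 ⇒ total 1798
20–39: 931 × 0.961 = 895
40–59: 4578 × 0.942 = 4312
60–79: 2873 × 0.938 = 2695
80+: 1313 × 0.933 + 8871 × 0.405 = 1225 + 3593 = 4818
Net migration: 20–39 + 350 → 1245; 80+ − 280 → 4538
Giving 1798 / 1245 / 4312 / 2695 / 4538.
After projecting period 3:
Births: 1245 × 0.067 = 83  |  4312 × 0.519 = 2238 ⇒ total 2321
20–39: 1798 × 0.961 = 1728
40–59: 1245 × 0.942 = 1173
60–79: 4312 × 0.938 = 4045
80+: 2695 × 0.933 + 4538 × 0.405 = 2514 + 1838 = 4352
Net migration: 20–39 + 350 → 2078; 80+ − 280 → 4072
Giving 2321 / 2078 / 1173 / 4045 / 4072.
After projecting period 4:
Births: 2078 × 0.067 = 139  |  1173 × 0.519 = 609 ⇒ total 748
20–39: 2321 × 0.961 = 2230
40–59: 2078 × 0.942 = 1957
60–79: 1173 × 0.938 = 1100
80+: 4045 × 0.933 + 4072 × 0.405 = 3774 + 1649 = 5423
Net migration: 20–39 + 350 → 2580; 80+ − 280 → 5143
Giving 748 / 2580 / 1957 / 1100 / 5143.
Total after period 4: 748 + 2580 + 1957 + 1100 + 5143 = 11528

11528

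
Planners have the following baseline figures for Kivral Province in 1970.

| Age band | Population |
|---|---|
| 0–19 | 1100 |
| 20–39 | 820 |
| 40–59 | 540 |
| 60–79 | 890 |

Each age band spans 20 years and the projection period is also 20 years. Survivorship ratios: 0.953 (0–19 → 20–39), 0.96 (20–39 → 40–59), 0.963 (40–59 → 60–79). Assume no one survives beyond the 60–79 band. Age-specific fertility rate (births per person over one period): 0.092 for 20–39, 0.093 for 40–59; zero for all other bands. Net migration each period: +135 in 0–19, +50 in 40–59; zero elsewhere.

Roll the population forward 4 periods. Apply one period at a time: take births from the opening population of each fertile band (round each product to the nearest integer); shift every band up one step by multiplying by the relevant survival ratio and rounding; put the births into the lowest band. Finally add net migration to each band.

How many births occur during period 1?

125

Period 1.
Births: 820 × 0.092 = 75  |  540 × 0.093 = 50 ⇒ total 125
20–39: 1100 × 0.953 = 1048
40–59: 820 × 0.96 = 787
60–79: 540 × 0.963 = 520
Net migration: 0–19 + 135 → 260; 40–59 + 50 → 837
Population now: 0–19=260, 20–39=1048, 40–59=837, 60–79=520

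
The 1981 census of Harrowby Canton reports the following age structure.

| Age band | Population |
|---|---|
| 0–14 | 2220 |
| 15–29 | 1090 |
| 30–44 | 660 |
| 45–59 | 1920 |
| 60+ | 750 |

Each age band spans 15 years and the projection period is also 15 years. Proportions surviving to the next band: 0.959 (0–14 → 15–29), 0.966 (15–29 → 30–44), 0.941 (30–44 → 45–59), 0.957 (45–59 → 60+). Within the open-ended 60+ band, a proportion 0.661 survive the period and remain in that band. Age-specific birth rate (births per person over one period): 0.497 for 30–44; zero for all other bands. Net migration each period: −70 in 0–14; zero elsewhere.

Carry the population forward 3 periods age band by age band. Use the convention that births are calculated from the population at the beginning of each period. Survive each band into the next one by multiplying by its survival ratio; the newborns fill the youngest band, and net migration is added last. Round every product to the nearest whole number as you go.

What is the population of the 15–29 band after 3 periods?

434

(Groups numbered youngest = 1 to oldest = 5.)
After projecting period 1:
Births: 660 * 0.497 = 328
Group 2: 2220 * 0.959 = 2129
Group 3: 1090 * 0.966 = 1053
Group 4: 660 * 0.941 = 621
Group 5: 1920 * 0.957 + 750 * 0.661 = 1837 + 496 = 2333
Net migration: Group 1 − 70 → 258
Giving 258 / 2129 / 1053 / 621 / 2333.
After projecting period 2:
Births: 1053 * 0.497 = 523
Group 2: 258 * 0.959 = 247
Group 3: 2129 * 0.966 = 2057
Group 4: 1053 * 0.941 = 991
Group 5: 621 * 0.957 + 2333 * 0.661 = 594 + 1542 = 2136
Net migration: Group 1 − 70 → 453
Giving 453 / 247 / 2057 / 991 / 2136.
After projecting period 3:
Births: 2057 * 0.497 = 1022
Group 2: 453 * 0.959 = 434
Group 3: 247 * 0.966 = 239
Group 4: 2057 * 0.941 = 1936
Group 5: 991 * 0.957 + 2136 * 0.661 = 948 + 1412 = 2360
Net migration: Group 1 − 70 → 952
Giving 952 / 434 / 239 / 1936 / 2360.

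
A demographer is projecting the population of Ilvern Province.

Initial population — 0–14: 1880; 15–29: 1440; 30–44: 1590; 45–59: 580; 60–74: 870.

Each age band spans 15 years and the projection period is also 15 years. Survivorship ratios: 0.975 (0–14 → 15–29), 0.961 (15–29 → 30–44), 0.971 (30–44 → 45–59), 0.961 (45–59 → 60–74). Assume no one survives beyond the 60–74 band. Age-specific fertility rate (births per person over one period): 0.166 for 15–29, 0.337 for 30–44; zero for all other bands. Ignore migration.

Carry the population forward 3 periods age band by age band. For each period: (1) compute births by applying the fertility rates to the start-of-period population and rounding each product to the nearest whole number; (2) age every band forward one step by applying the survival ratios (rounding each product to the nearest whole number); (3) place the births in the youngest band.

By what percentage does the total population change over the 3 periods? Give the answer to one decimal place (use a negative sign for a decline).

-18.2

Period 1.
Births: 1440 × 0.166 = 239 ; 1590 × 0.337 = 536 — total 775
15–29: 1880 × 0.975 = 1833
30–44: 1440 × 0.961 = 1384
45–59: 1590 × 0.971 = 1544
60–74: 580 × 0.961 = 557
Population now: 0–14=775, 15–29=1833, 30–44=1384, 45–59=1544, 60–74=557
Period 2.
Births: 1833 × 0.166 = 304 ; 1384 × 0.337 = 466 — total 770
15–29: 775 × 0.975 = 756
30–44: 1833 × 0.961 = 1762
45–59: 1384 × 0.971 = 1344
60–74: 1544 × 0.961 = 1484
Population now: 0–14=770, 15–29=756, 30–44=1762, 45–59=1344, 60–74=1484
Period 3.
Births: 756 × 0.166 = 125 ; 1762 × 0.337 = 594 — total 719
15–29: 770 × 0.975 = 751
30–44: 756 × 0.961 = 727
45–59: 1762 × 0.971 = 1711
60–74: 1344 × 0.961 = 1292
Population now: 0–14=719, 15–29=751, 30–44=727, 45–59=1711, 60–74=1292
Total: 6360 → 5200; change = -1160; percentage change = -18.2%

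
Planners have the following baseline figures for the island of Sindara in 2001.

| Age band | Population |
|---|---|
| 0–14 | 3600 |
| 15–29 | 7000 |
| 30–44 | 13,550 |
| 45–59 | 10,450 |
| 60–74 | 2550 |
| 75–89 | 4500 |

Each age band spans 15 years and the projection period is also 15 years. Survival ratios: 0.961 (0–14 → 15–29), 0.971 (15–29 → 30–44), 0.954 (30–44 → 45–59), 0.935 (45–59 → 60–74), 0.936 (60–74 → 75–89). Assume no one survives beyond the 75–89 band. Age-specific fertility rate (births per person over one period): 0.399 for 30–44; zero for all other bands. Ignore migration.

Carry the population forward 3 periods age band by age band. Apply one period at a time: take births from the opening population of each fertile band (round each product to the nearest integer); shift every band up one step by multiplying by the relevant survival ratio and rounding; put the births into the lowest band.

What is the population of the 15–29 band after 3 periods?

2606

Call the groups 1 to 6, youngest first.
Period 1:
Births: 13550 * 0.399 = 5406
Group 2: 3600 * 0.961 = 3460
Group 3: 7000 * 0.971 = 6797
Group 4: 13550 * 0.954 = 12927
Group 5: 10450 * 0.935 = 9771
Group 6: 2550 * 0.936 = 2387
→ [5406, 3460, 6797, 12927, 9771, 2387]
Period 2:
Births: 6797 * 0.399 = 2712
Group 2: 5406 * 0.961 = 5195
Group 3: 3460 * 0.971 = 3360
Group 4: 6797 * 0.954 = 6484
Group 5: 12927 * 0.935 = 12087
Group 6: 9771 * 0.936 = 9146
→ [2712, 5195, 3360, 6484, 12087, 9146]
Period 3:
Births: 3360 * 0.399 = 1341
Group 2: 2712 * 0.961 = 2606
Group 3: 5195 * 0.971 = 5044
Group 4: 3360 * 0.954 = 3205
Group 5: 6484 * 0.935 = 6063
Group 6: 12087 * 0.936 = 11313
→ [1341, 2606, 5044, 3205, 6063, 11313]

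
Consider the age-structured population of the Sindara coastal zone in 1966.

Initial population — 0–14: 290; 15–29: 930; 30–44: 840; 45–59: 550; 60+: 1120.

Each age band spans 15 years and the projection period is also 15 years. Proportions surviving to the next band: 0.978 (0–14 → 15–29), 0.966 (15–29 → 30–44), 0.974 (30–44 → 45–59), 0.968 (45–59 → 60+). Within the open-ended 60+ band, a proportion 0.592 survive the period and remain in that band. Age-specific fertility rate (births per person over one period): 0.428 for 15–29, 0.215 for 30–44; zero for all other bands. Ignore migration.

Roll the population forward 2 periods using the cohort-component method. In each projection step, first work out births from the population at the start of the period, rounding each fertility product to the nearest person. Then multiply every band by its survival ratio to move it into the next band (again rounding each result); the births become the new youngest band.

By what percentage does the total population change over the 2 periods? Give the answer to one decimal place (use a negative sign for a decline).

— Period 1 —
Births: 930 × 0.428 = 398 ; 840 × 0.215 = 181 ⇒ total 579
15–29: 290 × 0.978 = 284
30–44: 930 × 0.966 = 898
45–59: 840 × 0.974 = 818
60+: 550 × 0.968 + 1120 × 0.592 = 532 + 663 = 1195
Giving 579 / 284 / 898 / 818 / 1195.
— Period 2 —
Births: 284 × 0.428 = 122 ; 898 × 0.215 = 193 ⇒ total 315
15–29: 579 × 0.978 = 566
30–44: 284 × 0.966 = 274
45–59: 898 × 0.974 = 875
60+: 818 × 0.968 + 1195 × 0.592 = 792 + 707 = 1499
Giving 315 / 566 / 274 / 875 / 1499.
Total: 3730 → 3529; change = -201; percentage change = -5.4%

-5.4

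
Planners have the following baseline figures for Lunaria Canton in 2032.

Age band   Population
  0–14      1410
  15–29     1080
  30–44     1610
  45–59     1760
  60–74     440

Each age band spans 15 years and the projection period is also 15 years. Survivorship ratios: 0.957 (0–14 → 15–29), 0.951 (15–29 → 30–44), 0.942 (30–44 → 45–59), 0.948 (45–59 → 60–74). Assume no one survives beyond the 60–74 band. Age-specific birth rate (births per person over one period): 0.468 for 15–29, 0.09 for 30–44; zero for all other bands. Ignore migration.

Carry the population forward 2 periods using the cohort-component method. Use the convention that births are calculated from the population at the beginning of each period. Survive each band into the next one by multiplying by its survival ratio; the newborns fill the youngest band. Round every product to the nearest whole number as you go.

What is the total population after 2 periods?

Period 1.
Births: 1080 × 0.468 = 505 ; 1610 × 0.09 = 145 → total 650
15–29: 1410 × 0.957 = 1349
30–44: 1080 × 0.951 = 1027
45–59: 1610 × 0.942 = 1517
60–74: 1760 × 0.948 = 1668
→ [650, 1349, 1027, 1517, 1668]
Period 2.
Births: 1349 × 0.468 = 631 ; 1027 × 0.09 = 92 → total 723
15–29: 650 × 0.957 = 622
30–44: 1349 × 0.951 = 1283
45–59: 1027 × 0.942 = 967
60–74: 1517 × 0.948 = 1438
→ [723, 622, 1283, 967, 1438]
Total after period 2: 723 + 622 + 1283 + 967 + 1438 = 5033

5033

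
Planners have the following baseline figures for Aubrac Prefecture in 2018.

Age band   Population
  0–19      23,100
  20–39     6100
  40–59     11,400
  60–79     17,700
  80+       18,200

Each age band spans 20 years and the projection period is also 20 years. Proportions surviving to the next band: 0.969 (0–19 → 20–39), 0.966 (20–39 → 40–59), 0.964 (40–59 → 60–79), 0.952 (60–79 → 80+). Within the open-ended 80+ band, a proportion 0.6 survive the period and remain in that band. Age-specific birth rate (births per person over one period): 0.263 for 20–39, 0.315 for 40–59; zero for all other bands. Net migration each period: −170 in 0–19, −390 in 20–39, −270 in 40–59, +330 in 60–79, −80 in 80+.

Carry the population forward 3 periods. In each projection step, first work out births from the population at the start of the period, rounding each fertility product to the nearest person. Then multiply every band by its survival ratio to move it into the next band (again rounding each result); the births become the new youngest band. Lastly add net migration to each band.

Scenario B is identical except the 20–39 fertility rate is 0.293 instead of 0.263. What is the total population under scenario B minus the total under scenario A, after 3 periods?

999

Numbering the bands 1..5 from youngest to oldest:
Period 1.
Births: 6100 × 0.263 = 1604 ; 11400 × 0.315 = 3591 ⇒ total 5195
Band 2: 23100 × 0.969 = 22384
Band 3: 6100 × 0.966 = 5893
Band 4: 11400 × 0.964 = 10990
Band 5: 17700 × 0.952 + 18200 × 0.6 = 16850 + 10920 = 27770
Net migration: Band 1 − 170 → 5025; Band 2 − 390 → 21994; Band 3 − 270 → 5623; Band 4 + 330 → 11320; Band 5 − 80 → 27690
Population now: 0–19=5025, 20–39=21994, 40–59=5623, 60–79=11320, 80+=27690
Period 2.
Births: 21994 × 0.263 = 5784 ; 5623 × 0.315 = 1771 ⇒ total 7555
Band 2: 5025 × 0.969 = 4869
Band 3: 21994 × 0.966 = 21246
Band 4: 5623 × 0.964 = 5421
Band 5: 11320 × 0.952 + 27690 × 0.6 = 10777 + 16614 = 27391
Net migration: Band 1 − 170 → 7385; Band 2 − 390 → 4479; Band 3 − 270 → 20976; Band 4 + 330 → 5751; Band 5 − 80 → 27311
Population now: 0–19=7385, 20–39=4479, 40–59=20976, 60–79=5751, 80+=27311
Period 3.
Births: 4479 × 0.263 = 1178 ; 20976 × 0.315 = 6607 ⇒ total 7785
Band 2: 7385 × 0.969 = 7156
Band 3: 4479 × 0.966 = 4327
Band 4: 20976 × 0.964 = 20221
Band 5: 5751 × 0.952 + 27311 × 0.6 = 5475 + 16387 = 21862
Net migration: Band 1 − 170 → 7615; Band 2 − 390 → 6766; Band 3 − 270 → 4057; Band 4 + 330 → 20551; Band 5 − 80 → 21782
Population now: 0–19=7615, 20–39=6766, 40–59=4057, 60–79=20551, 80+=21782
Scenario A total after 3 periods: 60771
Scenario B projection —
Period 1.
Births: 6100 × 0.293 = 1787 ; 11400 × 0.315 = 3591 ⇒ total 5378
Band 2: 23100 × 0.969 = 22384
Band 3: 6100 × 0.966 = 5893
Band 4: 11400 × 0.964 = 10990
Band 5: 17700 × 0.952 + 18200 × 0.6 = 16850 + 10920 = 27770
Net migration: Band 1 − 170 → 5208; Band 2 − 390 → 21994; Band 3 − 270 → 5623; Band 4 + 330 → 11320; Band 5 − 80 → 27690
Population now: 0–19=5208, 20–39=21994, 40–59=5623, 60–79=11320, 80+=27690
Period 2.
Births: 21994 × 0.293 = 6444 ; 5623 × 0.315 = 1771 ⇒ total 8215
Band 2: 5208 × 0.969 = 5047
Band 3: 21994 × 0.966 = 21246
Band 4: 5623 × 0.964 = 5421
Band 5: 11320 × 0.952 + 27690 × 0.6 = 10777 + 16614 = 27391
Net migration: Band 1 − 170 → 8045; Band 2 − 390 → 4657; Band 3 − 270 → 20976; Band 4 + 330 → 5751; Band 5 − 80 → 27311
Population now: 0–19=8045, 20–39=4657, 40–59=20976, 60–79=5751, 80+=27311
Period 3.
Births: 4657 × 0.293 = 1365 ; 20976 × 0.315 = 6607 ⇒ total 7972
Band 2: 8045 × 0.969 = 7796
Band 3: 4657 × 0.966 = 4499
Band 4: 20976 × 0.964 = 20221
Band 5: 5751 × 0.952 + 27311 × 0.6 = 5475 + 16387 = 21862
Net migration: Band 1 − 170 → 7802; Band 2 − 390 → 7406; Band 3 − 270 → 4229; Band 4 + 330 → 20551; Band 5 − 80 → 21782
Population now: 0–19=7802, 20–39=7406, 40–59=4229, 60–79=20551, 80+=21782
Scenario B total after 3 periods: 61770
Difference B − A = 61770 − 60771 = 999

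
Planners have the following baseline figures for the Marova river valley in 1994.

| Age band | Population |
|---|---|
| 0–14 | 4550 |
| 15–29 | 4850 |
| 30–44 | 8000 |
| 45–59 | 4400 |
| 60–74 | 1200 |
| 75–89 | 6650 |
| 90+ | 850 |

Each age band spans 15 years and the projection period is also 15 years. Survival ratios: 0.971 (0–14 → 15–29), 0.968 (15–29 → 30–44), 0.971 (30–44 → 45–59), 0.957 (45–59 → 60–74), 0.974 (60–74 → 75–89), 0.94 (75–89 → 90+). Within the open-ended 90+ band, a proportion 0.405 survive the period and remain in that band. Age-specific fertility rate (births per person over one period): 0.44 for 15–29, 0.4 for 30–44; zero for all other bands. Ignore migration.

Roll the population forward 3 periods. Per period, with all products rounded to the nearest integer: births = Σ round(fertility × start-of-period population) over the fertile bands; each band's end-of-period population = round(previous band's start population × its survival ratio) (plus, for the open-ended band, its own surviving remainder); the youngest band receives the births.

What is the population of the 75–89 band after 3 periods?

After projecting period 1:
Births: 4850 × 0.44 = 2134  |  8000 × 0.4 = 3200 — total 5334
15–29: 4550 × 0.971 = 4418
30–44: 4850 × 0.968 = 4695
45–59: 8000 × 0.971 = 7768
60–74: 4400 × 0.957 = 4211
75–89: 1200 × 0.974 = 1169
90+: 6650 × 0.94 + 850 × 0.405 = 6251 + 344 = 6595
Population now: 0–14=5334, 15–29=4418, 30–44=4695, 45–59=7768, 60–74=4211, 75–89=1169, 90+=6595
After projecting period 2:
Births: 4418 × 0.44 = 1944  |  4695 × 0.4 = 1878 — total 3822
15–29: 5334 × 0.971 = 5179
30–44: 4418 × 0.968 = 4277
45–59: 4695 × 0.971 = 4559
60–74: 7768 × 0.957 = 7434
75–89: 4211 × 0.974 = 4102
90+: 1169 × 0.94 + 6595 × 0.405 = 1099 + 2671 = 3770
Population now: 0–14=3822, 15–29=5179, 30–44=4277, 45–59=4559, 60–74=7434, 75–89=4102, 90+=3770
After projecting period 3:
Births: 5179 × 0.44 = 2279  |  4277 × 0.4 = 1711 — total 3990
15–29: 3822 × 0.971 = 3711
30–44: 5179 × 0.968 = 5013
45–59: 4277 × 0.971 = 4153
60–74: 4559 × 0.957 = 4363
75–89: 7434 × 0.974 = 7241
90+: 4102 × 0.94 + 3770 × 0.405 = 3856 + 1527 = 5383
Population now: 0–14=3990, 15–29=3711, 30–44=5013, 45–59=4153, 60–74=4363, 75–89=7241, 90+=5383

7241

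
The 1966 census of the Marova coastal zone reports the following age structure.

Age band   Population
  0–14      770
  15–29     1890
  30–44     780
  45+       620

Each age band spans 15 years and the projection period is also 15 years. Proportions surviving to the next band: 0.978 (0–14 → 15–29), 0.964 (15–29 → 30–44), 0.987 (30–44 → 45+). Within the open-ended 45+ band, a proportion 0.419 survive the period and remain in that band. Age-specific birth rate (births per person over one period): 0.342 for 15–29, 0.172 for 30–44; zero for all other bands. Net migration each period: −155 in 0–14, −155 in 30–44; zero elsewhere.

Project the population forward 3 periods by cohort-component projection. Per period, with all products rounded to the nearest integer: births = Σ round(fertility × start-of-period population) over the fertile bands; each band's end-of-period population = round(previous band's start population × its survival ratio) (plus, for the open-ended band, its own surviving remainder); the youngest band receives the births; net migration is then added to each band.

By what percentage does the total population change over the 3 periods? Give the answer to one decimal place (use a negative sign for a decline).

-40.9

Call the bands 1 to 4, youngest first.
Period 1.
Births: 1890 × 0.342 = 646  |  780 × 0.172 = 134 → total 780
Band 2: 770 × 0.978 = 753
Band 3: 1890 × 0.964 = 1822
Band 4: 780 × 0.987 + 620 × 0.419 = 770 + 260 = 1030
Net migration: Band 1 − 155 → 625; Band 3 − 155 → 1667
→ [625, 753, 1667, 1030]
Period 2.
Births: 753 × 0.342 = 258  |  1667 × 0.172 = 287 → total 545
Band 2: 625 × 0.978 = 611
Band 3: 753 × 0.964 = 726
Band 4: 1667 × 0.987 + 1030 × 0.419 = 1645 + 432 = 2077
Net migration: Band 1 − 155 → 390; Band 3 − 155 → 571
→ [390, 611, 571, 2077]
Period 3.
Births: 611 × 0.342 = 209  |  571 × 0.172 = 98 → total 307
Band 2: 390 × 0.978 = 381
Band 3: 611 × 0.964 = 589
Band 4: 571 × 0.987 + 2077 × 0.419 = 564 + 870 = 1434
Net migration: Band 1 − 155 → 152; Band 3 − 155 → 434
→ [152, 381, 434, 1434]
Total: 4060 → 2401; change = -1659; percentage change = -40.9%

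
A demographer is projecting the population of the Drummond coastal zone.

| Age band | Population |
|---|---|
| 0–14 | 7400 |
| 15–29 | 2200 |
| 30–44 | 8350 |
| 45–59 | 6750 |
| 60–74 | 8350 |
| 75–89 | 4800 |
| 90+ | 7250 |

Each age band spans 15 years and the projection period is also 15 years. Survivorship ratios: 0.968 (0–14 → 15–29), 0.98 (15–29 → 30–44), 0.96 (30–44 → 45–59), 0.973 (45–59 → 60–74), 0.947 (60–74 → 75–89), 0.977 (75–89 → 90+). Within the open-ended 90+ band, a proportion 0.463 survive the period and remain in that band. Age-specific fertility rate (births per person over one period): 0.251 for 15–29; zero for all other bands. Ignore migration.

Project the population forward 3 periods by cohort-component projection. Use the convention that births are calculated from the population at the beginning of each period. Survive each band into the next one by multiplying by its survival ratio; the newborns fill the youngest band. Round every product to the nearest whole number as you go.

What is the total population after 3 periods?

Period 1:
Births: 2200 × 0.251 = 552
15–29: 7400 × 0.968 = 7163
30–44: 2200 × 0.98 = 2156
45–59: 8350 × 0.96 = 8016
60–74: 6750 × 0.973 = 6568
75–89: 8350 × 0.947 = 7907
90+: 4800 × 0.977 + 7250 × 0.463 = 4690 + 3357 = 8047
Giving 552 / 7163 / 2156 / 8016 / 6568 / 7907 / 8047.
Period 2:
Births: 7163 × 0.251 = 1798
15–29: 552 × 0.968 = 534
30–44: 7163 × 0.98 = 7020
45–59: 2156 × 0.96 = 2070
60–74: 8016 × 0.973 = 7800
75–89: 6568 × 0.947 = 6220
90+: 7907 × 0.977 + 8047 × 0.463 = 7725 + 3726 = 11451
Giving 1798 / 534 / 7020 / 2070 / 7800 / 6220 / 11451.
Period 3:
Births: 534 × 0.251 = 134
15–29: 1798 × 0.968 = 1740
30–44: 534 × 0.98 = 523
45–59: 7020 × 0.96 = 6739
60–74: 2070 × 0.973 = 2014
75–89: 7800 × 0.947 = 7387
90+: 6220 × 0.977 + 11451 × 0.463 = 6077 + 5302 = 11379
Giving 134 / 1740 / 523 / 6739 / 2014 / 7387 / 11379.
Total after period 3: 134 + 1740 + 523 + 6739 + 2014 + 7387 + 11379 = 29916

29916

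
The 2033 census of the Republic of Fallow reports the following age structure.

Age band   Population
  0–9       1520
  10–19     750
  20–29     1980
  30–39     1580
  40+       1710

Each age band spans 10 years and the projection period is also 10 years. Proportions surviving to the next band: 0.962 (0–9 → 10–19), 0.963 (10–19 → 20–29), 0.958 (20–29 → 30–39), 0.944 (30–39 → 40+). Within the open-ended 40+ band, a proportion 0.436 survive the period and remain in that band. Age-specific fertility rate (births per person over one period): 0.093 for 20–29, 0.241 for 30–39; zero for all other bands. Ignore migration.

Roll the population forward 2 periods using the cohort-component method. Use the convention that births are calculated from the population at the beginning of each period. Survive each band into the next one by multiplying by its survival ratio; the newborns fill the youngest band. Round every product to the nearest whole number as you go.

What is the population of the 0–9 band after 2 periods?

Numbering the bands 1..5 from youngest to oldest:
Period 1.
Births: 1980 × 0.093 = 184  |  1580 × 0.241 = 381 — total 565
Band 2: 1520 × 0.962 = 1462
Band 3: 750 × 0.963 = 722
Band 4: 1980 × 0.958 = 1897
Band 5: 1580 × 0.944 + 1710 × 0.436 = 1492 + 746 = 2238
End of period: [565, 1462, 722, 1897, 2238]
Period 2.
Births: 722 × 0.093 = 67  |  1897 × 0.241 = 457 — total 524
Band 2: 565 × 0.962 = 544
Band 3: 1462 × 0.963 = 1408
Band 4: 722 × 0.958 = 692
Band 5: 1897 × 0.944 + 2238 × 0.436 = 1791 + 976 = 2767
End of period: [524, 544, 1408, 692, 2767]

524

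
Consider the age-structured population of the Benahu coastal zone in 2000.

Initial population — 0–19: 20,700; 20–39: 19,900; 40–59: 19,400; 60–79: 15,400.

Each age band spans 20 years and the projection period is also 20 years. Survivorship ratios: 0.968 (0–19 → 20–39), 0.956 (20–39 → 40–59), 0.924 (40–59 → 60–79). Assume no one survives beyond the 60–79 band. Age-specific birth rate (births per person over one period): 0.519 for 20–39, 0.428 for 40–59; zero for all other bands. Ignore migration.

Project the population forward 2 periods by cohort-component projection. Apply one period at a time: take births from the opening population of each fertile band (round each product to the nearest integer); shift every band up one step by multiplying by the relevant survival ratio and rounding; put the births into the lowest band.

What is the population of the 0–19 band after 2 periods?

18542

Let group 1 be 0–19 through group 4 = 60–79.
Period 1.
Births: 19900 × 0.519 = 10328  |  19400 × 0.428 = 8303 → 18631
Group 2: 20700 × 0.968 = 20038
Group 3: 19900 × 0.956 = 19024
Group 4: 19400 × 0.924 = 17926
Giving 18631 / 20038 / 19024 / 17926.
Period 2.
Births: 20038 × 0.519 = 10400  |  19024 × 0.428 = 8142 → 18542
Group 2: 18631 × 0.968 = 18035
Group 3: 20038 × 0.956 = 19156
Group 4: 19024 × 0.924 = 17578
Giving 18542 / 18035 / 19156 / 17578.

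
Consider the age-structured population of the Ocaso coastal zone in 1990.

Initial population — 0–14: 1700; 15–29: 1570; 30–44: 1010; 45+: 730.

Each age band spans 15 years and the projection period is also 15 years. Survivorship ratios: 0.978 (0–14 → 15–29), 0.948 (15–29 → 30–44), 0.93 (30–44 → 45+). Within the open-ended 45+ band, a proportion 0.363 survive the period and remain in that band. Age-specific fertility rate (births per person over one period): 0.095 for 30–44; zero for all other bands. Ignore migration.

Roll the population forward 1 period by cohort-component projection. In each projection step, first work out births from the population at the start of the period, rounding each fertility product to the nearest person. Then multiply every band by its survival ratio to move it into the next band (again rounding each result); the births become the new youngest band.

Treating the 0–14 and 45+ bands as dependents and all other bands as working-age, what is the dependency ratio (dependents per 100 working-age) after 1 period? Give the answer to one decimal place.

— Period 1 —
Births: 1010 × 0.095 = 96
15–29: 1700 × 0.978 = 1663
30–44: 1570 × 0.948 = 1488
45+: 1010 × 0.93 + 730 × 0.363 = 939 + 265 = 1204
Population now: 0–14=96, 15–29=1663, 30–44=1488, 45+=1204
Dependents (band 0–14 + band 45+) = 96 + 1204 = 1300; working-age = 3151; ratio = 1300/3151 × 100 = 41.3

41.3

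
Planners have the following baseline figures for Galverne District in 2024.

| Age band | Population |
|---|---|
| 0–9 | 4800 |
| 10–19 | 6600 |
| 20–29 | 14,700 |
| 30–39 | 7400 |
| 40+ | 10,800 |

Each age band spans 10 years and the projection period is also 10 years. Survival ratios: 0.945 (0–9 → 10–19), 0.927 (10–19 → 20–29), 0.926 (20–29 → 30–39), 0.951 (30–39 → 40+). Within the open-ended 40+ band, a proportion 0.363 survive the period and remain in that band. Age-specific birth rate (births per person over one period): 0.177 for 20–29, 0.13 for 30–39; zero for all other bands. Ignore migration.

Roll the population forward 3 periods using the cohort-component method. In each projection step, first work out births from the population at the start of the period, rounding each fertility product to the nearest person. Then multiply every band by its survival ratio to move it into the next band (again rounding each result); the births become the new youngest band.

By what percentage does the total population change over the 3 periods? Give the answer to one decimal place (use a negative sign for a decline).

Call the bands 1 to 5, youngest first.
Period 1.
Births: 14700 × 0.177 = 2602  |  7400 × 0.13 = 962 ⇒ total 3564
Band 2: 4800 × 0.945 = 4536
Band 3: 6600 × 0.927 = 6118
Band 4: 14700 × 0.926 = 13612
Band 5: 7400 × 0.951 + 10800 × 0.363 = 7037 + 3920 = 10957
→ [3564, 4536, 6118, 13612, 10957]
Period 2.
Births: 6118 × 0.177 = 1083  |  13612 × 0.13 = 1770 ⇒ total 2853
Band 2: 3564 × 0.945 = 3368
Band 3: 4536 × 0.927 = 4205
Band 4: 6118 × 0.926 = 5665
Band 5: 13612 × 0.951 + 10957 × 0.363 = 12945 + 3977 = 16922
→ [2853, 3368, 4205, 5665, 16922]
Period 3.
Births: 4205 × 0.177 = 744  |  5665 × 0.13 = 736 ⇒ total 1480
Band 2: 2853 × 0.945 = 2696
Band 3: 3368 × 0.927 = 3122
Band 4: 4205 × 0.926 = 3894
Band 5: 5665 × 0.951 + 16922 × 0.363 = 5387 + 6143 = 11530
→ [1480, 2696, 3122, 3894, 11530]
Total: 44300 → 22722; change = -21578; percentage change = -48.7%

-48.7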